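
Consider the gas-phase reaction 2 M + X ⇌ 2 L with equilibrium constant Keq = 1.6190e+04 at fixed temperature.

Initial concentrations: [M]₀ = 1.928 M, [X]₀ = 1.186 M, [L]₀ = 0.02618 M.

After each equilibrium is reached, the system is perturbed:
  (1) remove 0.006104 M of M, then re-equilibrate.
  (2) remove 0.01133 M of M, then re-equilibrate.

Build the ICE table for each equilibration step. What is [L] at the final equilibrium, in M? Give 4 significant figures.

[L]_eq = 1.907 M

Q₀ = 1.5547e-04 vs Keq = 1.6190e+04 ⇒ Q<K, forward
Step 1:
                   M          X          L
  I            1.928      1.186    0.02618
  C           -1.897    -0.9485      1.897
  E          0.03101     0.2375      1.923
  solve Keq expr → x = 0.9485; check Q = 1.6190e+04
Then remove 0.006104 M of M.
Step 2:
                   M          X          L
  I          0.02491     0.2375      1.923
  C         0.005822   0.002911  -0.005822
  E          0.03073     0.2404      1.917
  solve Keq expr → x = -0.002911; check Q = 1.6190e+04
Then remove 0.01133 M of M.
Step 3:
                   M          X          L
  I           0.0194     0.2404      1.917
  C          0.01082   0.005409   -0.01082
  E          0.03022     0.2458      1.907
  solve Keq expr → x = -0.005409; check Q = 1.6190e+04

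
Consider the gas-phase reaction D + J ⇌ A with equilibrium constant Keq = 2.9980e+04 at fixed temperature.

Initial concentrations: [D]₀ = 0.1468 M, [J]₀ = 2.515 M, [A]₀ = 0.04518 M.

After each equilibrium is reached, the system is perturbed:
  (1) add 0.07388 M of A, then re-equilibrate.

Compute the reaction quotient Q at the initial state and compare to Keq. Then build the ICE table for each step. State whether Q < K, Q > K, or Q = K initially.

Q₀ = 0.1224; Q < K (proceeds forward)

Q₀ = 0.1224 vs Keq = 2.9980e+04 ⇒ Q<K, forward
Step 1:
                   D          J          A
  Initial     0.1468      2.515    0.04518
  Change     -0.1468    -0.1468     0.1468
  Equil   2.7040e-06      2.368      0.192
  solve Keq expr → x = 0.1468; check Q = 2.9980e+04
Then add 0.07388 M of A.
Step 2:
                   D          J          A
  Initial 2.7040e-06      2.368     0.2659
  Change  1.0406e-06 1.0406e-06 -1.0406e-06
  Equil   3.7445e-06      2.368     0.2659
  solve Keq expr → x = -1.0406e-06; check Q = 2.9980e+04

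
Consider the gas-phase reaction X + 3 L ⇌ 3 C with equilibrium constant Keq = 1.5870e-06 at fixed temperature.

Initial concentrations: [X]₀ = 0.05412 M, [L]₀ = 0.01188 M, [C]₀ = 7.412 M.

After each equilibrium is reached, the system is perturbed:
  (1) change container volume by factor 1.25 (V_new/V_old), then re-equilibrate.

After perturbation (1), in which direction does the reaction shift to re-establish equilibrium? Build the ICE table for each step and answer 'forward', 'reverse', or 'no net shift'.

Q₀ = 4.4874e+09 vs Keq = 1.5870e-06 ⇒ Q>K, reverse
Step 1:
                   X          L          C
  I          0.05412    0.01188      7.412
  C            2.432      7.297     -7.297
  E            2.486      7.308     0.1155
  solve Keq expr → x = -2.432; check Q = 1.5870e-06
Then change container volume by factor 1.25 (V_new/V_old).
Step 2:
                   X          L          C
  I            1.989      5.847    0.09239
  C         0.002165   0.006496  -0.006496
  E            1.991      5.853    0.08589
  solve Keq expr → x = -0.002165; check Q = 1.5870e-06

Direction: reverse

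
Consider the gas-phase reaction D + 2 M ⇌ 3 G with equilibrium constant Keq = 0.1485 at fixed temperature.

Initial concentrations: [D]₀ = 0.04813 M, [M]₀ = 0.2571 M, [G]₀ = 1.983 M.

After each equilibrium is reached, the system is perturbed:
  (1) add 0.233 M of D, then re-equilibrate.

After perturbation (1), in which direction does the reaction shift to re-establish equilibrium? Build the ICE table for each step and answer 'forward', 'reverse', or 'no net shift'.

Direction: forward

Q₀ = 2451 vs Keq = 0.1485 ⇒ Q>K, reverse
Step 1:
                  D         M         G
  init      0.04813    0.2571     1.983
  Δ          0.4943    0.9887    -1.483
  eq         0.5425     1.246       0.5
  solve Keq expr → x = -0.4943; check Q = 0.1485
Then add 0.233 M of D.
Step 2:
                  D         M         G
  init       0.7755     1.246       0.5
  Δ        -0.01645   -0.0329   0.04935
  eq          0.759     1.213    0.5494
  solve Keq expr → x = 0.01645; check Q = 0.1485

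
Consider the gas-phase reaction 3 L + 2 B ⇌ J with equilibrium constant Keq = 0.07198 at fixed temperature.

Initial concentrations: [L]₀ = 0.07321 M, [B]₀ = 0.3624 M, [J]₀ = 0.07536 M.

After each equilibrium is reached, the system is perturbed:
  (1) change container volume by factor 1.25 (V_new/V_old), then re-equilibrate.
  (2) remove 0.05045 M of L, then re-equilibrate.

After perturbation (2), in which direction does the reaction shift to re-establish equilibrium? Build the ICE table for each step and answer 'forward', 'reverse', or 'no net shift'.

Q₀ = 1462 vs Keq = 0.07198 ⇒ Q>K, reverse
Step 1:
                    L           B           J
  I           0.07321      0.3624     0.07536
  C            0.2246      0.1497    -0.07486
  E            0.2978      0.5121  4.9855e-04
  solve Keq expr → x = -0.07486; check Q = 0.07198
Then change container volume by factor 1.25 (V_new/V_old).
Step 2:
                    L           B           J
  I            0.2382      0.4097  3.9884e-04
  C        7.0096e-04  4.6731e-04 -2.3365e-04
  E            0.2389      0.4102  1.6519e-04
  solve Keq expr → x = -2.3365e-04; check Q = 0.07198
Then remove 0.05045 M of L.
Step 3:
                    L           B           J
  I            0.1885      0.4102  1.6519e-04
  C        2.5112e-04  1.6741e-04 -8.3706e-05
  E            0.1887      0.4103  8.1482e-05
  solve Keq expr → x = -8.3706e-05; check Q = 0.07198

Direction: reverse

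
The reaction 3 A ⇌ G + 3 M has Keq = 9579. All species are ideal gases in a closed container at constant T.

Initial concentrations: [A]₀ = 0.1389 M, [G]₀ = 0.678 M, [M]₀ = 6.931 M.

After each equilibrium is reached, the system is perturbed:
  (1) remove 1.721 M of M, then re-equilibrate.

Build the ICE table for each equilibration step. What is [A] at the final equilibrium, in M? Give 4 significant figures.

Q₀ = 8.4239e+04 vs Keq = 9579 ⇒ Q>K, reverse
Step 1:
                  A         G         M
  I          0.1389     0.678     6.931
  C          0.1358  -0.04526   -0.1358
  E          0.2747    0.6327     6.795
  solve Keq expr → x = -0.04526; check Q = 9579
Then remove 1.721 M of M.
Step 2:
                  A         G         M
  I          0.2747    0.6327     5.074
  C        -0.06463   0.02154   0.06463
  E          0.2101    0.6543     5.139
  solve Keq expr → x = 0.02154; check Q = 9579

[A]_eq = 0.2101 M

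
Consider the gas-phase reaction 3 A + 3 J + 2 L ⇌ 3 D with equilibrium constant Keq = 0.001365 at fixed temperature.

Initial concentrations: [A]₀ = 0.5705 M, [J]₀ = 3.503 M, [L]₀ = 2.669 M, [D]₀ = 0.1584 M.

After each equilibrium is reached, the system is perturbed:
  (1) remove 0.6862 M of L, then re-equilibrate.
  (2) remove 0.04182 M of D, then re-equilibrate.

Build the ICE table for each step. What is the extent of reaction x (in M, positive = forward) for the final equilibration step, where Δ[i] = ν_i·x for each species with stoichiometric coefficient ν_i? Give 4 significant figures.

Q₀ = 6.9901e-05 vs Keq = 0.001365 ⇒ Q<K, forward
Step 1:
                  A         J         L         D
  I          0.5705     3.503     2.669    0.1584
  C         -0.1418   -0.1418  -0.09455    0.1418
  E          0.4287     3.361     2.574    0.3002
  solve Keq expr → x = 0.04728; check Q = 0.001365
Then remove 0.6862 M of L.
Step 2:
                  A         J         L         D
  I          0.4287     3.361     1.888    0.3002
  C         0.03278   0.03278   0.02185  -0.03278
  E          0.4614     3.394      1.91    0.2675
  solve Keq expr → x = -0.01093; check Q = 0.001365
Then remove 0.04182 M of D.
Step 3:
                  A         J         L         D
  I          0.4614     3.394      1.91    0.2256
  C        -0.02442  -0.02442  -0.01628   0.02442
  E           0.437      3.37     1.894      0.25
  solve Keq expr → x = 0.008139; check Q = 0.001365

x = 0.008139 M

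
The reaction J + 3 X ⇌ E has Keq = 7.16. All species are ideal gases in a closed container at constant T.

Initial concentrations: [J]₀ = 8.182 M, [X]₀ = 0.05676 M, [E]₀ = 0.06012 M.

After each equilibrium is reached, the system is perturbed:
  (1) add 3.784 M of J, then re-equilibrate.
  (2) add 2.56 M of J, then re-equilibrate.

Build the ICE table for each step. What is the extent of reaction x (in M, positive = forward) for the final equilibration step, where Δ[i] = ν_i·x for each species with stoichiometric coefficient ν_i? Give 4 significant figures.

x = 0.001498 M

Q₀ = 40.18 vs Keq = 7.16 ⇒ Q>K, reverse
Step 1:
                    J           X           E
  Initial       8.182     0.05676     0.06012
  Change      0.01223      0.0367    -0.01223
  Equil         8.194     0.09346     0.04789
  solve Keq expr → x = -0.01223; check Q = 7.16
Then add 3.784 M of J.
Step 2:
                    J           X           E
  Initial       11.98     0.09346     0.04789
  Change    -0.003118   -0.009353    0.003118
  Equil         11.98      0.0841     0.05101
  solve Keq expr → x = 0.003118; check Q = 7.16
Then add 2.56 M of J.
Step 3:
                    J           X           E
  Initial       14.54      0.0841     0.05101
  Change    -0.001498   -0.004493    0.001498
  Equil         14.53     0.07961      0.0525
  solve Keq expr → x = 0.001498; check Q = 7.16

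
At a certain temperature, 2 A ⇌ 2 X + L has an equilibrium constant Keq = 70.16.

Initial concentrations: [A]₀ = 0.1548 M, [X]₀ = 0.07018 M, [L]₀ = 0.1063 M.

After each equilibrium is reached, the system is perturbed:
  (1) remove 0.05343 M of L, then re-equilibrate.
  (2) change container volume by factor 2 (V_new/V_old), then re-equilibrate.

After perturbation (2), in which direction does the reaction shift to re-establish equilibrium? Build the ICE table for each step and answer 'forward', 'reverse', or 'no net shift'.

Q₀ = 0.02185 vs Keq = 70.16 ⇒ Q<K, forward
Step 1:
                    A           X           L
  init         0.1548     0.07018      0.1063
  Δ            -0.144       0.144       0.072
  eq           0.0108      0.2142      0.1783
  solve Keq expr → x = 0.072; check Q = 70.16
Then remove 0.05343 M of L.
Step 2:
                    A           X           L
  init         0.0108      0.2142      0.1249
  Δ         -0.001661    0.001661  8.3057e-04
  eq         0.009136      0.2158      0.1257
  solve Keq expr → x = 8.3057e-04; check Q = 70.16
Then change container volume by factor 2 (V_new/V_old).
Step 3:
                    A           X           L
  init       0.004568      0.1079     0.06285
  Δ         -0.001283    0.001283  6.4147e-04
  eq         0.003285      0.1092     0.06349
  solve Keq expr → x = 6.4147e-04; check Q = 70.16

Direction: forward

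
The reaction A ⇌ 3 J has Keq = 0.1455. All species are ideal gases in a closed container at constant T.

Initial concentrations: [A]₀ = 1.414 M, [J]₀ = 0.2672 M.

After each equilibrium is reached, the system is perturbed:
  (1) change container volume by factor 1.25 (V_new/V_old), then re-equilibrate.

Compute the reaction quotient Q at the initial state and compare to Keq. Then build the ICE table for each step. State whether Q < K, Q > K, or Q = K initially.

Q₀ = 0.01349; Q < K (proceeds forward)

Q₀ = 0.01349 vs Keq = 0.1455 ⇒ Q<K, forward
Step 1:
                    A           J
  I             1.414      0.2672
  C           -0.1028      0.3085
  E             1.311      0.5757
  solve Keq expr → x = 0.1028; check Q = 0.1455
Then change container volume by factor 1.25 (V_new/V_old).
Step 2:
                    A           J
  I             1.049      0.4605
  C          -0.02329     0.06988
  E             1.026      0.5304
  solve Keq expr → x = 0.02329; check Q = 0.1455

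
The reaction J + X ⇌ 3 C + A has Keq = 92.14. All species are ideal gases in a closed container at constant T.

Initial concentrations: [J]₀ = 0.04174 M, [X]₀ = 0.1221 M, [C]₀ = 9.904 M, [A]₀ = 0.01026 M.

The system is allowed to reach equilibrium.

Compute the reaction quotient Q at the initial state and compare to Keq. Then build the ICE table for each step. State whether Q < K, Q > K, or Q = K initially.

Q₀ = 1956 vs Keq = 92.14 ⇒ Q>K, reverse
Step 1:
                    J           X           C           A
  I           0.04174      0.1221       9.904     0.01026
  C          0.009613    0.009613    -0.02884   -0.009613
  E           0.05135      0.1317       9.875  6.4715e-04
  solve Keq expr → x = -0.009613; check Q = 92.14

Q₀ = 1956; Q > K (proceeds reverse)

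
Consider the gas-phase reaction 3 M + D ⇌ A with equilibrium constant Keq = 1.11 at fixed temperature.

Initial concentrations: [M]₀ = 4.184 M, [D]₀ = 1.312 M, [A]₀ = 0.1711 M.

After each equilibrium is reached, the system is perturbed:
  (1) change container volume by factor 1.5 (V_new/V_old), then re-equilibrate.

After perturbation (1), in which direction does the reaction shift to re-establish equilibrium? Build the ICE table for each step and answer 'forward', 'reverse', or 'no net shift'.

Direction: reverse

Q₀ = 0.00178 vs Keq = 1.11 ⇒ Q<K, forward
Step 1:
                   M          D          A
  I            4.184      1.312     0.1711
  C           -2.803    -0.9342     0.9342
  E            1.381     0.3778      1.105
  solve Keq expr → x = 0.9342; check Q = 1.11
Then change container volume by factor 1.5 (V_new/V_old).
Step 2:
                   M          D          A
  I           0.9209     0.2519     0.7369
  C           0.2723    0.09077   -0.09077
  E            1.193     0.3426     0.6461
  solve Keq expr → x = -0.09077; check Q = 1.11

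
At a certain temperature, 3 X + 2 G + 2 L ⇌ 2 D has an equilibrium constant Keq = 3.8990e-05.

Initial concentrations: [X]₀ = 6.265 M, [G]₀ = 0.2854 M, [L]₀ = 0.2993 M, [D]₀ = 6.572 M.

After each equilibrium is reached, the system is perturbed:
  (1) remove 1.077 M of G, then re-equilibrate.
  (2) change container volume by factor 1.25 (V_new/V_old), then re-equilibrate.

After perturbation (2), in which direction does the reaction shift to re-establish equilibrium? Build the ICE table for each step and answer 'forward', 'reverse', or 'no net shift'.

Direction: reverse

Q₀ = 24.07 vs Keq = 3.8990e-05 ⇒ Q>K, reverse
Step 1:
                  X         G         L         D
  Initial     6.265    0.2854    0.2993     6.572
  Change       5.06     3.374     3.374    -3.374
  Equil       11.33     3.659     3.673     3.198
  solve Keq expr → x = -1.687; check Q = 3.8990e-05
Then remove 1.077 M of G.
Step 2:
                  X         G         L         D
  Initial     11.33     2.582     3.673     3.198
  Change     0.4543    0.3029    0.3029   -0.3029
  Equil       11.78     2.885     3.976     2.896
  solve Keq expr → x = -0.1514; check Q = 3.8990e-05
Then change container volume by factor 1.25 (V_new/V_old).
Step 3:
                  X         G         L         D
  Initial     9.424     2.308     3.181     2.316
  Change     0.5972    0.3981    0.3981   -0.3981
  Equil       10.02     2.706     3.579     1.918
  solve Keq expr → x = -0.1991; check Q = 3.8990e-05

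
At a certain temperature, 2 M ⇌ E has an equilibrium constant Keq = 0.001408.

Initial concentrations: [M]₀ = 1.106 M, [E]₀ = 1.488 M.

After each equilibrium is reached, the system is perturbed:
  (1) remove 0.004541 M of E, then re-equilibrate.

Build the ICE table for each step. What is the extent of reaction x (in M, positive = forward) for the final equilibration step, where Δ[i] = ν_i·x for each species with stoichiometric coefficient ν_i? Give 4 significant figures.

x = 0.00444 M

Q₀ = 1.216 vs Keq = 0.001408 ⇒ Q>K, reverse
Step 1:
                   M          E
  init         1.106      1.488
  Δ             2.93     -1.465
  eq           4.036    0.02294
  solve Keq expr → x = -1.465; check Q = 0.001408
Then remove 0.004541 M of E.
Step 2:
                   M          E
  init         4.036     0.0184
  Δ         -0.00888    0.00444
  eq           4.027    0.02284
  solve Keq expr → x = 0.00444; check Q = 0.001408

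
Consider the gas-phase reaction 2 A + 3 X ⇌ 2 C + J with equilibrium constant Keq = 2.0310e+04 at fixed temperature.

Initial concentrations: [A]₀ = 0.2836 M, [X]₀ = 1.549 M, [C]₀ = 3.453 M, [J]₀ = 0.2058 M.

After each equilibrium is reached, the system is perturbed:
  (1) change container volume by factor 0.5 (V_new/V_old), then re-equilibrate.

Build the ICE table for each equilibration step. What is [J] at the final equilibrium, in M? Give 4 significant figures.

Q₀ = 8.209 vs Keq = 2.0310e+04 ⇒ Q<K, forward
Step 1:
                  A         X         C         J
  Initial    0.2836     1.549     3.453    0.2058
  Change    -0.2711   -0.4066    0.2711    0.1355
  Equil      0.0125     1.142     3.724    0.3413
  solve Keq expr → x = 0.1355; check Q = 2.0310e+04
Then change container volume by factor 0.5 (V_new/V_old).
Step 2:
                  A         X         C         J
  Initial   0.02501     2.285     7.448    0.6827
  Change   -0.01227  -0.01841   0.01227  0.006137
  Equil     0.01273     2.266      7.46    0.6888
  solve Keq expr → x = 0.006137; check Q = 2.0310e+04

[J]_eq = 0.6888 M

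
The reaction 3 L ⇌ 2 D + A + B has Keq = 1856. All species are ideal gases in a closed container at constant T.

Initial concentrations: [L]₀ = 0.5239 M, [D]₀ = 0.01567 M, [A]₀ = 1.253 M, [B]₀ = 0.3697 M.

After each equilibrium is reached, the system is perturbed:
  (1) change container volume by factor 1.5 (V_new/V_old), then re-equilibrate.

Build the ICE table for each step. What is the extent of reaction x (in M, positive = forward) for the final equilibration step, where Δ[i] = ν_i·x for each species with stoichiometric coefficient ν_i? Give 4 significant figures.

Q₀ = 7.9103e-04 vs Keq = 1856 ⇒ Q<K, forward
Step 1:
                   L          D          A          B
  Initial     0.5239    0.01567      1.253     0.3697
  Change     -0.4878     0.3252     0.1626     0.1626
  Equil      0.03613     0.3408      1.416     0.5323
  solve Keq expr → x = 0.1626; check Q = 1856
Then change container volume by factor 1.5 (V_new/V_old).
Step 2:
                   L          D          A          B
  Initial    0.02409     0.2272     0.9437     0.3549
  Change     -0.0029   0.001933 9.6650e-04 9.6650e-04
  Equil      0.02119     0.2292     0.9447     0.3558
  solve Keq expr → x = 9.6650e-04; check Q = 1856

x = 9.6650e-04 M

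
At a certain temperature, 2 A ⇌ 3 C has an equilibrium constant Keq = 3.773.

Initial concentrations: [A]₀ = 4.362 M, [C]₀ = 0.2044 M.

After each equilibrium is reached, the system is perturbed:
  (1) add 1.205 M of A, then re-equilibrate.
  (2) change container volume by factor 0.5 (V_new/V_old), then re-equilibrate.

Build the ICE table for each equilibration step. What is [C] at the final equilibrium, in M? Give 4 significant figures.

Q₀ = 4.4882e-04 vs Keq = 3.773 ⇒ Q<K, forward
Step 1:
                  A         C
  Initial     4.362    0.2044
  Change     -1.805     2.707
  Equil       2.557     2.911
  solve Keq expr → x = 0.9023; check Q = 3.773
Then add 1.205 M of A.
Step 2:
                  A         C
  Initial     3.762     2.911
  Change    -0.3921    0.5882
  Equil        3.37     3.499
  solve Keq expr → x = 0.1961; check Q = 3.773
Then change container volume by factor 0.5 (V_new/V_old).
Step 3:
                  A         C
  Initial     6.741     6.999
  Change     0.7077    -1.062
  Equil       7.448     5.937
  solve Keq expr → x = -0.3539; check Q = 3.773

[C]_eq = 5.937 M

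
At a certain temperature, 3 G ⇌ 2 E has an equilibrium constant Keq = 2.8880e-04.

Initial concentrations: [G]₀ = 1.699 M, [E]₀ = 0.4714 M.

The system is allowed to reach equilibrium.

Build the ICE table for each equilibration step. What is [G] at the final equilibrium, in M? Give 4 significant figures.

[G]_eq = 2.316 M

Q₀ = 0.04531 vs Keq = 2.8880e-04 ⇒ Q>K, reverse
Step 1:
                    G           E
  I             1.699      0.4714
  C            0.6172     -0.4115
  E             2.316     0.05991
  solve Keq expr → x = -0.2057; check Q = 2.8880e-04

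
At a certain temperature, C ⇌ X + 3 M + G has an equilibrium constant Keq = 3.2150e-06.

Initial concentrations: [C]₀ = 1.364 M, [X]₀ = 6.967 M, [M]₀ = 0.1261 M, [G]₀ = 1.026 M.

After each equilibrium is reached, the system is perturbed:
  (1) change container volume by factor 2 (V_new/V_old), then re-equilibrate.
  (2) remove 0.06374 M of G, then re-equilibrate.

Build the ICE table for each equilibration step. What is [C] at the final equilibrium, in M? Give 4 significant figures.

[C]_eq = 0.6992 M

Q₀ = 0.01051 vs Keq = 3.2150e-06 ⇒ Q>K, reverse
Step 1:
                    C           X           M           G
  I             1.364       6.967      0.1261       1.026
  C           0.03913    -0.03913     -0.1174    -0.03913
  E             1.403       6.928    0.008706      0.9869
  solve Keq expr → x = -0.03913; check Q = 3.2150e-06
Then change container volume by factor 2 (V_new/V_old).
Step 2:
                    C           X           M           G
  I            0.7016       3.464    0.004353      0.4934
  C         -0.002195    0.002195    0.006586    0.002195
  E            0.6994       3.466     0.01094      0.4956
  solve Keq expr → x = 0.002195; check Q = 3.2150e-06
Then remove 0.06374 M of G.
Step 3:
                    C           X           M           G
  I            0.6994       3.466     0.01094      0.4319
  C       -1.7033e-04  1.7033e-04  5.1100e-04  1.7033e-04
  E            0.6992       3.466     0.01145      0.4321
  solve Keq expr → x = 1.7033e-04; check Q = 3.2150e-06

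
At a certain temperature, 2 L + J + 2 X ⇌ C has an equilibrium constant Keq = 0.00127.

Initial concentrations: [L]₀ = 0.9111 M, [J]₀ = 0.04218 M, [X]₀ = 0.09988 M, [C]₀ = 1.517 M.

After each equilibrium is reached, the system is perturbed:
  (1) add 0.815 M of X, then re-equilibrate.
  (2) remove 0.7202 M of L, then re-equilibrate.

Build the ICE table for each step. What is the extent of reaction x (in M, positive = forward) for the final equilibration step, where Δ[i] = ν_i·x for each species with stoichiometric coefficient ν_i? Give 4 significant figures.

x = -0.05795 M

Q₀ = 4343 vs Keq = 0.00127 ⇒ Q>K, reverse
Step 1:
                  L         J         X         C
  I          0.9111   0.04218   0.09988     1.517
  C           2.683     1.341     2.683    -1.341
  E           3.594     1.383     2.783    0.1757
  solve Keq expr → x = -1.341; check Q = 0.00127
Then add 0.815 M of X.
Step 2:
                  L         J         X         C
  I           3.594     1.383     3.598    0.1757
  C          -0.131  -0.06549    -0.131   0.06549
  E           3.463     1.318     3.467    0.2412
  solve Keq expr → x = 0.06549; check Q = 0.00127
Then remove 0.7202 M of L.
Step 3:
                  L         J         X         C
  I           2.743     1.318     3.467    0.2412
  C          0.1159   0.05795    0.1159  -0.05795
  E           2.858     1.376     3.582    0.1832
  solve Keq expr → x = -0.05795; check Q = 0.00127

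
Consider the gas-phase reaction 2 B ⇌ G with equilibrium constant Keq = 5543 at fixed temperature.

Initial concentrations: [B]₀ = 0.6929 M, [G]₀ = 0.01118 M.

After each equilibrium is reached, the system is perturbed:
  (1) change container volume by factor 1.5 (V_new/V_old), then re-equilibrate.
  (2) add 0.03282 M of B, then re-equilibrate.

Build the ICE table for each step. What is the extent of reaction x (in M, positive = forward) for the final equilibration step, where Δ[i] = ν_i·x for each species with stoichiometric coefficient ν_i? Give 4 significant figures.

Q₀ = 0.02329 vs Keq = 5543 ⇒ Q<K, forward
Step 1:
                    B           G
  init         0.6929     0.01118
  Δ           -0.6849      0.3425
  eq         0.007987      0.3536
  solve Keq expr → x = 0.3425; check Q = 5543
Then change container volume by factor 1.5 (V_new/V_old).
Step 2:
                    B           G
  init       0.005325      0.2358
  Δ          0.001189 -5.9426e-04
  eq         0.006513      0.2352
  solve Keq expr → x = -5.9426e-04; check Q = 5543
Then add 0.03282 M of B.
Step 3:
                    B           G
  init        0.03933      0.2352
  Δ           -0.0326      0.0163
  eq         0.006735      0.2515
  solve Keq expr → x = 0.0163; check Q = 5543

x = 0.0163 M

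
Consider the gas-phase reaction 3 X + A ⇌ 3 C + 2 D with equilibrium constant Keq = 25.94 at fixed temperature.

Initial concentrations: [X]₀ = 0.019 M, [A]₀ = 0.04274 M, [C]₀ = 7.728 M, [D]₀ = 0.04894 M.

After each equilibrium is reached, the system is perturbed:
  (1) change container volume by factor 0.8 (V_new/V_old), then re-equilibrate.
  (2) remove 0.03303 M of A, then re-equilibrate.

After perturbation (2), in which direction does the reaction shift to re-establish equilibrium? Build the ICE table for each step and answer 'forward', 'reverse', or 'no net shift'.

Q₀ = 3.7708e+06 vs Keq = 25.94 ⇒ Q>K, reverse
Step 1:
                   X          A          C          D
  I            0.019    0.04274      7.728    0.04894
  C          0.07091    0.02364   -0.07091   -0.04727
  E          0.08991    0.06638      7.657   0.001669
  solve Keq expr → x = -0.02364; check Q = 25.94
Then change container volume by factor 0.8 (V_new/V_old).
Step 2:
                   X          A          C          D
  I           0.1124    0.08297      9.571   0.002087
  C       3.1670e-04 1.0557e-04 -3.1670e-04 -2.1113e-04
  E           0.1127    0.08307      9.571   0.001876
  solve Keq expr → x = -1.0557e-04; check Q = 25.94
Then remove 0.03303 M of A.
Step 3:
                   X          A          C          D
  I           0.1127    0.05004      9.571   0.001876
  C       6.0747e-04 2.0249e-04 -6.0747e-04 -4.0498e-04
  E           0.1133    0.05025       9.57   0.001471
  solve Keq expr → x = -2.0249e-04; check Q = 25.94

Direction: reverse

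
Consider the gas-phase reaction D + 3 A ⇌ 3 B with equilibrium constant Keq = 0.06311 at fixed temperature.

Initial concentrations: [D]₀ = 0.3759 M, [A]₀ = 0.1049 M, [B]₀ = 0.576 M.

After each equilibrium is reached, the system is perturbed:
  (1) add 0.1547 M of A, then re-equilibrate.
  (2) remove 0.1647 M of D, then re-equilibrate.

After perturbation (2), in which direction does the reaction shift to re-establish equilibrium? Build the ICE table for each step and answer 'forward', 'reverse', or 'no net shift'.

Direction: reverse

Q₀ = 440.4 vs Keq = 0.06311 ⇒ Q>K, reverse
Step 1:
                  D         A         B
  I          0.3759    0.1049     0.576
  C          0.1371    0.4114   -0.4114
  E           0.513    0.5163    0.1646
  solve Keq expr → x = -0.1371; check Q = 0.06311
Then add 0.1547 M of A.
Step 2:
                  D         A         B
  I           0.513     0.671    0.1646
  C        -0.01206  -0.03618   0.03618
  E           0.501    0.6349    0.2007
  solve Keq expr → x = 0.01206; check Q = 0.06311
Then remove 0.1647 M of D.
Step 3:
                  D         A         B
  I          0.3363    0.6349    0.2007
  C        0.006231   0.01869  -0.01869
  E          0.3425    0.6535    0.1821
  solve Keq expr → x = -0.006231; check Q = 0.06311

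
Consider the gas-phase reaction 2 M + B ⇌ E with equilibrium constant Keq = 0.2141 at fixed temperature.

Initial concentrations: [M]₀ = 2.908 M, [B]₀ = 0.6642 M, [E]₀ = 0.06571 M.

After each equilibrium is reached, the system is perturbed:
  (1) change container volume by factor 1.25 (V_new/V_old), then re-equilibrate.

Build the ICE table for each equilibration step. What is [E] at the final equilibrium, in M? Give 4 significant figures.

Q₀ = 0.0117 vs Keq = 0.2141 ⇒ Q<K, forward
Step 1:
                  M         B         E
  init        2.908    0.6642   0.06571
  Δ         -0.6352   -0.3176    0.3176
  eq          2.273    0.3466    0.3833
  solve Keq expr → x = 0.3176; check Q = 0.2141
Then change container volume by factor 1.25 (V_new/V_old).
Step 2:
                  M         B         E
  init        1.818    0.2773    0.3067
  Δ         0.09899   0.04949  -0.04949
  eq          1.917    0.3268    0.2572
  solve Keq expr → x = -0.04949; check Q = 0.2141

[E]_eq = 0.2572 M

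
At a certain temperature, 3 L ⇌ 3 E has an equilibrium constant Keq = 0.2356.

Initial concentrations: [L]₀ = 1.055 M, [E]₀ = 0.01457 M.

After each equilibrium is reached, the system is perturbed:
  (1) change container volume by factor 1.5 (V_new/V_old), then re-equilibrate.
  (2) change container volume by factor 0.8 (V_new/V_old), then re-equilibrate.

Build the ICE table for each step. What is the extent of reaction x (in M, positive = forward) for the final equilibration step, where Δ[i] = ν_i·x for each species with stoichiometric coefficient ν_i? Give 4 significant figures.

Q₀ = 2.6340e-06 vs Keq = 0.2356 ⇒ Q<K, forward
Step 1:
                    L           E
  init          1.055     0.01457
  Δ           -0.3938      0.3938
  eq           0.6612      0.4084
  solve Keq expr → x = 0.1313; check Q = 0.2356
Then change container volume by factor 1.5 (V_new/V_old).
Step 2:
                    L           E
  init         0.4408      0.2722
  Δ                 0           0
  eq           0.4408      0.2722
  solve Keq expr → x = 0; check Q = 0.2356
Then change container volume by factor 0.8 (V_new/V_old).
Step 3:
                    L           E
  init          0.551      0.3403
  Δ                 0           0
  eq            0.551      0.3403
  solve Keq expr → x = 0; check Q = 0.2356

x = 0 M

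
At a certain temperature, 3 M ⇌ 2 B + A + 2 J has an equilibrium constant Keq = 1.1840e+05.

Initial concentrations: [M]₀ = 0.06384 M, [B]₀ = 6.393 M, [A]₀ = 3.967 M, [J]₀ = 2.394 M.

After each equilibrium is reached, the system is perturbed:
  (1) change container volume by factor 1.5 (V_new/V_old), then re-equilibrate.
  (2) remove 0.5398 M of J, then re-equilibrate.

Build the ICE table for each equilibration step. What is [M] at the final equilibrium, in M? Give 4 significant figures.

Q₀ = 3.5714e+06 vs Keq = 1.1840e+05 ⇒ Q>K, reverse
Step 1:
                   M          B          A          J
  Initial    0.06384      6.393      3.967      2.394
  Change      0.1277   -0.08515   -0.04258   -0.08515
  Equil       0.1916      6.308      3.924      2.309
  solve Keq expr → x = -0.04258; check Q = 1.1840e+05
Then change container volume by factor 1.5 (V_new/V_old).
Step 2:
                   M          B          A          J
  Initial     0.1277      4.205      2.616      1.539
  Change    -0.02901    0.01934   0.009671    0.01934
  Equil       0.0987      4.225      2.626      1.559
  solve Keq expr → x = 0.009671; check Q = 1.1840e+05
Then remove 0.5398 M of J.
Step 3:
                   M          B          A          J
  Initial     0.0987      4.225      2.626      1.019
  Change    -0.02335    0.01556   0.007782    0.01556
  Equil      0.07535       4.24      2.634      1.034
  solve Keq expr → x = 0.007782; check Q = 1.1840e+05

[M]_eq = 0.07535 M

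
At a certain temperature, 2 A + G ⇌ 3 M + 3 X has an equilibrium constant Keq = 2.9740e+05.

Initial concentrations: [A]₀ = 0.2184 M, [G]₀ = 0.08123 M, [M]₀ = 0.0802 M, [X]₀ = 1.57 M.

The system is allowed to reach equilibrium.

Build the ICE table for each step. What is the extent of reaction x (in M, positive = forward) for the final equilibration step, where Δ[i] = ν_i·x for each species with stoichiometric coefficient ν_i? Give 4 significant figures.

x = 0.08102 M

Q₀ = 0.5152 vs Keq = 2.9740e+05 ⇒ Q<K, forward
Step 1:
                    A           G           M           X
  Initial      0.2184     0.08123      0.0802        1.57
  Change       -0.162    -0.08102      0.2431      0.2431
  Equil       0.05637  2.1305e-04      0.3233       1.813
  solve Keq expr → x = 0.08102; check Q = 2.9740e+05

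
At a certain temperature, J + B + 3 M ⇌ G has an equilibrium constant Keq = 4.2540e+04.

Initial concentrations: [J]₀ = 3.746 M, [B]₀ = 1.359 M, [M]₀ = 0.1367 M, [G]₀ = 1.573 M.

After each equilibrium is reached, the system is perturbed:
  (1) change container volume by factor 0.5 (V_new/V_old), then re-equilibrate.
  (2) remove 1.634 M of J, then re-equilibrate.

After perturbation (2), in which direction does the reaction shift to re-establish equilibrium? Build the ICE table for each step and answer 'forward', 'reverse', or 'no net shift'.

Direction: reverse

Q₀ = 121 vs Keq = 4.2540e+04 ⇒ Q<K, forward
Step 1:
                    J           B           M           G
  init          3.746       1.359      0.1367       1.573
  Δ          -0.03897    -0.03897     -0.1169     0.03897
  eq            3.707        1.32     0.01978       1.612
  solve Keq expr → x = 0.03897; check Q = 4.2540e+04
Then change container volume by factor 0.5 (V_new/V_old).
Step 2:
                    J           B           M           G
  init          7.414        2.64     0.03957       3.224
  Δ         -0.007944   -0.007944    -0.02383    0.007944
  eq            7.406       2.632     0.01574       3.232
  solve Keq expr → x = 0.007944; check Q = 4.2540e+04
Then remove 1.634 M of J.
Step 3:
                    J           B           M           G
  init          5.772       2.632     0.01574       3.232
  Δ        4.5373e-04  4.5373e-04    0.001361 -4.5373e-04
  eq            5.773       2.633      0.0171       3.231
  solve Keq expr → x = -4.5373e-04; check Q = 4.2540e+04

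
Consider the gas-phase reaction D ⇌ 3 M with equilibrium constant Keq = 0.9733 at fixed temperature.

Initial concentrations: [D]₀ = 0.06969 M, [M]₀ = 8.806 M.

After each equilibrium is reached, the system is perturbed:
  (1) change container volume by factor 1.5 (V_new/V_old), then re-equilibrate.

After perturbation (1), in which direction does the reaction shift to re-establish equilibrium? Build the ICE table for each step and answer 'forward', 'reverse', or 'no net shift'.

Q₀ = 9799 vs Keq = 0.9733 ⇒ Q>K, reverse
Step 1:
                    D           M
  init        0.06969       8.806
  Δ             2.484      -7.451
  eq            2.554       1.355
  solve Keq expr → x = -2.484; check Q = 0.9733
Then change container volume by factor 1.5 (V_new/V_old).
Step 2:
                    D           M
  init          1.702       0.903
  Δ          -0.08662      0.2599
  eq            1.616       1.163
  solve Keq expr → x = 0.08662; check Q = 0.9733

Direction: forward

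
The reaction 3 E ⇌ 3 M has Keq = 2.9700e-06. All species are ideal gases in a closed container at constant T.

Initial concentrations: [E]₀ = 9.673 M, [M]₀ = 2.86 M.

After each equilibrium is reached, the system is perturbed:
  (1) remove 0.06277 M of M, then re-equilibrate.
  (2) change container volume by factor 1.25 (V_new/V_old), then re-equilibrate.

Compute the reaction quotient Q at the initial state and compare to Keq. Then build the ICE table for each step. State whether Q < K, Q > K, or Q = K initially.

Q₀ = 0.02585 vs Keq = 2.9700e-06 ⇒ Q>K, reverse
Step 1:
                  E         M
  Initial     9.673      2.86
  Change      2.682    -2.682
  Equil       12.36    0.1776
  solve Keq expr → x = -0.8941; check Q = 2.9700e-06
Then remove 0.06277 M of M.
Step 2:
                  E         M
  Initial     12.36    0.1148
  Change   -0.06188   0.06188
  Equil       12.29    0.1767
  solve Keq expr → x = 0.02063; check Q = 2.9700e-06
Then change container volume by factor 1.25 (V_new/V_old).
Step 3:
                  E         M
  Initial     9.835    0.1414
  Change          0         0
  Equil       9.835    0.1414
  solve Keq expr → x = 0; check Q = 2.9700e-06

Q₀ = 0.02585; Q > K (proceeds reverse)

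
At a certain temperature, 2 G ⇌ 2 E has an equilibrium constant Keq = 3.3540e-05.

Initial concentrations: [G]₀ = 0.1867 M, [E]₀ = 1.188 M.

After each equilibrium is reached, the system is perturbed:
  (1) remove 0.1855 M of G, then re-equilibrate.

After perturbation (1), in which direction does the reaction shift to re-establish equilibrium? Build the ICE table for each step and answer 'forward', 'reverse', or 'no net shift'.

Direction: reverse

Q₀ = 40.49 vs Keq = 3.3540e-05 ⇒ Q>K, reverse
Step 1:
                    G           E
  init         0.1867       1.188
  Δ              1.18       -1.18
  eq            1.367    0.007916
  solve Keq expr → x = -0.59; check Q = 3.3540e-05
Then remove 0.1855 M of G.
Step 2:
                    G           E
  init          1.181    0.007916
  Δ          0.001068   -0.001068
  eq            1.182    0.006847
  solve Keq expr → x = -5.3406e-04; check Q = 3.3540e-05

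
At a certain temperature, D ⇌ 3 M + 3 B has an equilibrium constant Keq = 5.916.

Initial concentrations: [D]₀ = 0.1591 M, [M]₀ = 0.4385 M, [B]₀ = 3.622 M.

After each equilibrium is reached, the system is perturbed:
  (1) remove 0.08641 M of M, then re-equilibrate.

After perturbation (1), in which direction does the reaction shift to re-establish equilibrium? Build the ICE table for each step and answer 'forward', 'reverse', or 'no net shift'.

Q₀ = 25.18 vs Keq = 5.916 ⇒ Q>K, reverse
Step 1:
                   D          M          B
  init        0.1591     0.4385      3.622
  Δ           0.0445    -0.1335    -0.1335
  eq          0.2036      0.305      3.488
  solve Keq expr → x = -0.0445; check Q = 5.916
Then remove 0.08641 M of M.
Step 2:
                   D          M          B
  init        0.2036     0.2186      3.488
  Δ         -0.02294    0.06882    0.06882
  eq          0.1807     0.2874      3.557
  solve Keq expr → x = 0.02294; check Q = 5.916

Direction: forward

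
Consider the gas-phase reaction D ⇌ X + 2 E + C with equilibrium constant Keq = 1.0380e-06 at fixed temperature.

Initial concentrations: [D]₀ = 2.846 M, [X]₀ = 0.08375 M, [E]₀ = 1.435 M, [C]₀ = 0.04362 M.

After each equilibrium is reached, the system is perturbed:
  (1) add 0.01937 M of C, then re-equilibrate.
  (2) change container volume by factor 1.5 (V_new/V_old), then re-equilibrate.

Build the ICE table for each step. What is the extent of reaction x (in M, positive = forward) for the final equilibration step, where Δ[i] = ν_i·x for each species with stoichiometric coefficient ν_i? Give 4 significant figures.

x = 1.3190e-04 M

Q₀ = 0.002643 vs Keq = 1.0380e-06 ⇒ Q>K, reverse
Step 1:
                   D          X          E          C
  Initial      2.846    0.08375      1.435    0.04362
  Change     0.04358   -0.04358   -0.08716   -0.04358
  Equil         2.89    0.04017      1.348 4.1100e-05
  solve Keq expr → x = -0.04358; check Q = 1.0380e-06
Then add 0.01937 M of C.
Step 2:
                   D          X          E          C
  Initial       2.89    0.04017      1.348    0.01941
  Change     0.01933   -0.01933   -0.03865   -0.01933
  Equil        2.909    0.02084      1.309 8.4514e-05
  solve Keq expr → x = -0.01933; check Q = 1.0380e-06
Then change container volume by factor 1.5 (V_new/V_old).
Step 3:
                   D          X          E          C
  Initial      1.939     0.0139     0.8728 5.6343e-05
  Change  -1.3190e-04 1.3190e-04 2.6380e-04 1.3190e-04
  Equil        1.939    0.01403     0.8731 1.8824e-04
  solve Keq expr → x = 1.3190e-04; check Q = 1.0380e-06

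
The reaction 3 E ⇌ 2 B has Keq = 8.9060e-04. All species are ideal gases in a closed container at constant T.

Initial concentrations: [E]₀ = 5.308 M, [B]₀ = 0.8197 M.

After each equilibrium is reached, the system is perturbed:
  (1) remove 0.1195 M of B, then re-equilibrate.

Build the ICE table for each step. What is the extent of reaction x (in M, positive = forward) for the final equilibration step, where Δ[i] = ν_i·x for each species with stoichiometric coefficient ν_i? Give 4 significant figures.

Q₀ = 0.004493 vs Keq = 8.9060e-04 ⇒ Q>K, reverse
Step 1:
                   E          B
  Initial      5.308     0.8197
  Change      0.5886    -0.3924
  Equil        5.897     0.4273
  solve Keq expr → x = -0.1962; check Q = 8.9060e-04
Then remove 0.1195 M of B.
Step 2:
                   E          B
  Initial      5.897     0.3078
  Change     -0.1543     0.1028
  Equil        5.742     0.4107
  solve Keq expr → x = 0.05142; check Q = 8.9060e-04

x = 0.05142 M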